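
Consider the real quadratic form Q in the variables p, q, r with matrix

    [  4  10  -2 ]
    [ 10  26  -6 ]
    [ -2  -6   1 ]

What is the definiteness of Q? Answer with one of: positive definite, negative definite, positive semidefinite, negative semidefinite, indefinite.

indefinite

An LDLᵀ factorisation of A has diagonal entries 4, 1, -1.
That gives 2 positive, 1 negative pivots.
Hence Q is indefinite.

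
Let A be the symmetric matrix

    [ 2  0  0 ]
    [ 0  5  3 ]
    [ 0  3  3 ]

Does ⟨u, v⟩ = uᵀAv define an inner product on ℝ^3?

Row-reducing A symmetrically gives the diagonal entries 2, 5, 6/5.
Counting signs: 3 positive.
Hence Q is positive definite.
⟨·,·⟩ is an inner product exactly when A is positive definite.

yes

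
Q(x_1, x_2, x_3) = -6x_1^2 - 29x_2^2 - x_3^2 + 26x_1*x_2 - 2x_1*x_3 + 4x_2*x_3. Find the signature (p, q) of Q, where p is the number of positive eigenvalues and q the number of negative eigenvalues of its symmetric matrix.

(0, 3)

Write A = [[-6, 13, -1], [13, -29, 2], [-1, 2, -1]].
Applying the same elementary operations to the rows and columns of A produces a congruent diagonal matrix with entries -6, -5/6, -4/5.
That gives 3 negative pivots.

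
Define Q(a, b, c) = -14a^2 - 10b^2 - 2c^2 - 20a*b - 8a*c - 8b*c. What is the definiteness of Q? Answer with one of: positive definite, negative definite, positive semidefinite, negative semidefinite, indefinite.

The symmetric matrix is A = [[-14, -10, -4], [-10, -10, -4], [-4, -4, -2]].
An LDLᵀ factorisation of A has diagonal entries -14, -20/7, -2/5.
So there are 3 negative pivots.
Hence Q is negative definite.

negative definite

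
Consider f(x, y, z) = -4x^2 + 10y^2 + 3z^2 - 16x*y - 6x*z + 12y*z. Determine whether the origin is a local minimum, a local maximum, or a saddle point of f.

saddle point

The Hessian at the origin is H = [[-8, -16, -6], [-16, 20, 12], [-6, 12, 6]].
Applying the same elementary operations to the rows and columns of H produces a congruent diagonal matrix with entries -8, 52, -15/26.
That gives 1 positive, 2 negative pivots.
H is indefinite, so the origin is a saddle point.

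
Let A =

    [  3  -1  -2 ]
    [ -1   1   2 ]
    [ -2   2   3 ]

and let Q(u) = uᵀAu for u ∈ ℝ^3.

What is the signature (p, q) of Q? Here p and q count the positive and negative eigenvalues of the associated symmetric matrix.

Applying the same elementary operations to the rows and columns of A produces a congruent diagonal matrix with entries 3, 2/3, -1.
Counting signs: 2 positive, 1 negative.

(2, 1)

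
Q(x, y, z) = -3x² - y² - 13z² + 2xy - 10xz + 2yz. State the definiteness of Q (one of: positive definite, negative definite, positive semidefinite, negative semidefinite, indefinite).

The symmetric matrix of Q is A = [[-3, 1, -5], [1, -1, 1], [-5, 1, -13]].
Leading principal minors: Δ_1 = -3, Δ_2 = 2, Δ_3 = -8.
The signs alternate starting with Δ_1 < 0, so by Sylvester's criterion Q is negative definite.

negative definite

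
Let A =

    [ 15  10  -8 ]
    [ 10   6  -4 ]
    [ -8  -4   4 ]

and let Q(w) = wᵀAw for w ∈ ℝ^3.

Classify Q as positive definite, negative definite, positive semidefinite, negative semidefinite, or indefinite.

Symmetric row and column elimination reduces A to a congruent diagonal form with pivots 15, -2/3, 12/5.
That gives 2 positive, 1 negative pivots.
Hence Q is indefinite.

indefinite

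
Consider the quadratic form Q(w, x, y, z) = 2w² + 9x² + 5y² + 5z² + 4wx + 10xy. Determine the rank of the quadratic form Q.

The symmetric matrix is A = [[2, 2, 0, 0], [2, 9, 5, 0], [0, 5, 5, 0], [0, 0, 0, 5]].
Row-reducing A symmetrically gives the diagonal entries 2, 7, 10/7, 5.
So there are 4 positive pivots.
The rank is the number of nonzero pivots: 4.

4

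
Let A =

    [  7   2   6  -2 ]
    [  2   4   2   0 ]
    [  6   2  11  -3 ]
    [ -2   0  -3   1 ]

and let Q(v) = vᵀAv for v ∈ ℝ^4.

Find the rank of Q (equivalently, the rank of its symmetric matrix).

4

Congruent diagonalization of A (simultaneous row and column reduction) yields pivots 7, 24/7, 35/6, 1/35.
That gives 4 positive pivots.
The rank is the number of nonzero pivots: 4.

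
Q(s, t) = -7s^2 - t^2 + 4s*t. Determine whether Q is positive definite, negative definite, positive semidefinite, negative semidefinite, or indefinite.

negative definite

The symmetric matrix of Q is A = [[-7, 2], [2, -1]].
Leading principal minors: Δ_1 = -7, Δ_2 = 3.
The signs alternate starting with Δ_1 < 0, so by Sylvester's criterion Q is negative definite.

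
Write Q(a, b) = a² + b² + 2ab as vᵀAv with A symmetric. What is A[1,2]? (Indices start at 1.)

The coefficient of a·b in Q is 2. For a symmetric A this equals A[1,2] + A[2,1] = 2·A[1,2].
So A[1,2] = 2/2 = 1.

1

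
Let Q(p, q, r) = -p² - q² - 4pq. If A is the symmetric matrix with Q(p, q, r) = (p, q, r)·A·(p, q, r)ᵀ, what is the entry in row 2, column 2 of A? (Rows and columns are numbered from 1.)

-1

The coefficient of q² in Q is -1, and that is exactly A[2,2].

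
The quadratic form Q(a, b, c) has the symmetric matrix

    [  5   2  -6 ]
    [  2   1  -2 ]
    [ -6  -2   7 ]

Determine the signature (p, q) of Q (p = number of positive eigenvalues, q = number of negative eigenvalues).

(2, 1)

Congruent diagonalization of A (simultaneous row and column reduction) yields pivots 5, 1/5, -1.
That gives 2 positive, 1 negative pivots.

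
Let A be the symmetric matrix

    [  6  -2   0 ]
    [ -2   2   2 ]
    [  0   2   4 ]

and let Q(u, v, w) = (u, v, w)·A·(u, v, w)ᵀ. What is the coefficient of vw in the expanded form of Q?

4

The coefficient of vw is A[2,3] + A[3,2] = 2·2 = 4.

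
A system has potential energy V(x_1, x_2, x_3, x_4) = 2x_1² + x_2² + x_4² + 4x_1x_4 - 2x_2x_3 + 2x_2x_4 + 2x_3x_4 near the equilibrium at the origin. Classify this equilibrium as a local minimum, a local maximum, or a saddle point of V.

saddle point

The Hessian at the origin is H = [[4, 0, 0, 4], [0, 2, -2, 2], [0, -2, 0, 2], [4, 2, 2, 2]].
Symmetric row and column elimination reduces H to a congruent diagonal form with pivots 4, 2, -2, 4.
So there are 3 positive, 1 negative pivots.
H is indefinite, so the origin is a saddle point.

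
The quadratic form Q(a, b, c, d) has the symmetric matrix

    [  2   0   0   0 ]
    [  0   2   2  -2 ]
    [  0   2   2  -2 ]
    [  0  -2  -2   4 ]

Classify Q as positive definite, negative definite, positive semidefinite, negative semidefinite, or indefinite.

positive semidefinite

Symmetric row and column elimination reduces A to a congruent diagonal form with pivots 2, 2, 0, 2.
That gives 3 positive, 1 zero pivots.
Hence Q is positive semidefinite.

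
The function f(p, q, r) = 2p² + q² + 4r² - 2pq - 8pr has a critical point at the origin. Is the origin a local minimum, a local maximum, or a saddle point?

saddle point

The Hessian at the origin is H = [[4, -2, -8], [-2, 2, 0], [-8, 0, 8]].
An LDLᵀ factorisation of H has diagonal entries 4, 1, -24.
So there are 2 positive, 1 negative pivots.
H is indefinite, so the origin is a saddle point.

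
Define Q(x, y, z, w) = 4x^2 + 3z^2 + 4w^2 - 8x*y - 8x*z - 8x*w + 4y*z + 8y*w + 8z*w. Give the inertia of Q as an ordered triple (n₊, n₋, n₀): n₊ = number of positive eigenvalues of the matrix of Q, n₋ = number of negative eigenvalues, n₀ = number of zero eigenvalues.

(1, 1, 2)

The associated matrix is A = [[4, -4, -4, -4], [-4, 0, 2, 4], [-4, 2, 3, 4], [-4, 4, 4, 4]].
Congruent diagonalization of A (simultaneous row and column reduction) yields pivots 4, -4, 0, 0.
So there are 1 positive, 1 negative, 2 zero pivots.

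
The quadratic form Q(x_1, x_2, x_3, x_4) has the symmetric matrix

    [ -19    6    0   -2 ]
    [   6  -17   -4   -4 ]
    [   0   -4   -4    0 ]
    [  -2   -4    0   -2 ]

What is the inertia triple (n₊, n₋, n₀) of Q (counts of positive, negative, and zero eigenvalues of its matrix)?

(1, 3, 0)

Symmetric row and column elimination reduces A to a congruent diagonal form with pivots -19, -287/19, -844/287, 30/211.
Counting signs: 1 positive, 3 negative.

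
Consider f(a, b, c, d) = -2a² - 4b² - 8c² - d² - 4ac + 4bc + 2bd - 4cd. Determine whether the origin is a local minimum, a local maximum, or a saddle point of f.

The Hessian at the origin is H = [[-4, 0, -4, 0], [0, -8, 4, 2], [-4, 4, -16, -4], [0, 2, -4, -2]].
Congruent diagonalization of H (simultaneous row and column reduction) yields pivots -4, -8, -10, -3/5.
That gives 4 negative pivots.
H is negative definite, so the origin is a strict local maximum.

local maximum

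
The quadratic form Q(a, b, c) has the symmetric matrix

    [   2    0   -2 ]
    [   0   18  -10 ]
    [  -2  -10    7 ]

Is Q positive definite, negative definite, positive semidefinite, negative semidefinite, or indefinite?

indefinite

Row-reducing A symmetrically gives the diagonal entries 2, 18, -5/9.
That gives 2 positive, 1 negative pivots.
Hence Q is indefinite.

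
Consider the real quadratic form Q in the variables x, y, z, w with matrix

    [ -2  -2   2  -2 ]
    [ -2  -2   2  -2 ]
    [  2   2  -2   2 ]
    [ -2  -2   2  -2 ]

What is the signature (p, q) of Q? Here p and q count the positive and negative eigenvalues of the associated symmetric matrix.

(0, 1)

Symmetric row and column elimination reduces A to a congruent diagonal form with pivots -2, 0, 0, 0.
So there are 1 negative, 3 zero pivots.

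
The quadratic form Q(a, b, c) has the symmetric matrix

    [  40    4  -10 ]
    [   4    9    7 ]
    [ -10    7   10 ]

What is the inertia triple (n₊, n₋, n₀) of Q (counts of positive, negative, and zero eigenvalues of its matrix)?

(3, 0, 0)

Applying the same elementary operations to the rows and columns of A produces a congruent diagonal matrix with entries 40, 43/5, 5/86.
That gives 3 positive pivots.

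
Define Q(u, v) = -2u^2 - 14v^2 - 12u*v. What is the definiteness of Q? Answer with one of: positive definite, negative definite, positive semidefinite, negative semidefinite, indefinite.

The symmetric matrix is A = [[-2, -6], [-6, -14]].
Applying the same elementary operations to the rows and columns of A produces a congruent diagonal matrix with entries -2, 4.
That gives 1 positive, 1 negative pivots.
Hence Q is indefinite.

indefinite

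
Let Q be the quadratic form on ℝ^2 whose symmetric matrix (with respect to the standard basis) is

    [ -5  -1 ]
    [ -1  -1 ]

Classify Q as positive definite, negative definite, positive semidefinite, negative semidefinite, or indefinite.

Symmetric row and column elimination reduces A to a congruent diagonal form with pivots -5, -4/5.
Counting signs: 2 negative.
Hence Q is negative definite.

negative definite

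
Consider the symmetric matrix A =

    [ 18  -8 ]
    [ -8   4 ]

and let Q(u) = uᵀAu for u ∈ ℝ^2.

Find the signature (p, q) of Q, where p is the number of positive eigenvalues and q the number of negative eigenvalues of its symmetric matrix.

(2, 0)

An LDLᵀ factorisation of A has diagonal entries 18, 4/9.
That gives 2 positive pivots.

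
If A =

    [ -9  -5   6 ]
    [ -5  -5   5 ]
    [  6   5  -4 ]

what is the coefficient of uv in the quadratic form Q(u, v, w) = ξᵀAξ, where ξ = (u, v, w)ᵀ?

-10

The coefficient of uv is A[1,2] + A[2,1] = 2·(-5) = -10.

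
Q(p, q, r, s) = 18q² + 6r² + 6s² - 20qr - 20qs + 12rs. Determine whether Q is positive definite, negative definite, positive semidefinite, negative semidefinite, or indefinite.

Write A = [[0, 0, 0, 0], [0, 18, -10, -10], [0, -10, 6, 6], [0, -10, 6, 6]].
Congruent diagonalization of A (simultaneous row and column reduction) yields pivots 0, 18, 4/9, 0.
That gives 2 positive, 2 zero pivots.
Hence Q is positive semidefinite.

positive semidefinite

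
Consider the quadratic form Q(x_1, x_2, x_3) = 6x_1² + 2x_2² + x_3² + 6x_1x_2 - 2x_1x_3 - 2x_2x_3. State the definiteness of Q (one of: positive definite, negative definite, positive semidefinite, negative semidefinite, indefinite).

The symmetric matrix of Q is A = [[6, 3, -1], [3, 2, -1], [-1, -1, 1]].
Leading principal minors: Δ_1 = 6, Δ_2 = 3, Δ_3 = 1.
All leading principal minors are positive, so by Sylvester's criterion Q is positive definite.

positive definite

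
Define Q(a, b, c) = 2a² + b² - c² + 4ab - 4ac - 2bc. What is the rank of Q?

Write A = [[2, 2, -2], [2, 1, -1], [-2, -1, -1]].
An LDLᵀ factorisation of A has diagonal entries 2, -1, -2.
That gives 1 positive, 2 negative pivots.
The rank is the number of nonzero pivots: 3.

3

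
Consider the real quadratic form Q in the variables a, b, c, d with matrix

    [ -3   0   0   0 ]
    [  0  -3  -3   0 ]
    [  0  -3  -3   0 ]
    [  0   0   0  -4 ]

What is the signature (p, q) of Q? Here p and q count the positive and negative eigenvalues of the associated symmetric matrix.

Congruent diagonalization of A (simultaneous row and column reduction) yields pivots -3, -3, 0, -4.
Counting signs: 3 negative, 1 zero.

(0, 3)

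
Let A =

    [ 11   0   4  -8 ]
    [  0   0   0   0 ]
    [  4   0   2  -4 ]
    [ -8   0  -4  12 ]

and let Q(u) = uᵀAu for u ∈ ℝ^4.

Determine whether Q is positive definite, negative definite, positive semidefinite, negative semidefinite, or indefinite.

Row-reducing A symmetrically gives the diagonal entries 11, 0, 6/11, 4.
So there are 3 positive, 1 zero pivots.
Hence Q is positive semidefinite.

positive semidefinite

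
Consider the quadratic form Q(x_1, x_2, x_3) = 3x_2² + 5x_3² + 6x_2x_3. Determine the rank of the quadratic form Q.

The associated matrix is A = [[0, 0, 0], [0, 3, 3], [0, 3, 5]].
Symmetric row and column elimination reduces A to a congruent diagonal form with pivots 0, 3, 2.
So there are 2 positive, 1 zero pivots.
The rank is the number of nonzero pivots: 2.

2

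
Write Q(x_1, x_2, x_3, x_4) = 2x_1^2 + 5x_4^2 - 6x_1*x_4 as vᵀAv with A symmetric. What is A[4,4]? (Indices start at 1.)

The coefficient of x_4^2 in Q is 5, and that is exactly A[4,4].

5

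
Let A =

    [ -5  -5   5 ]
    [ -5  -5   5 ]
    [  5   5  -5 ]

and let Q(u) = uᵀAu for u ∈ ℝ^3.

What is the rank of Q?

Symmetric row and column elimination reduces A to a congruent diagonal form with pivots -5, 0, 0.
That gives 1 negative, 2 zero pivots.
The rank is the number of nonzero pivots: 1.

1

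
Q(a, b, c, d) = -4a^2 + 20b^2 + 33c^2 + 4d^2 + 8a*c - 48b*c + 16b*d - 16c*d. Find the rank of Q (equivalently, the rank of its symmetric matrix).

4

Write A = [[-4, 0, 4, 0], [0, 20, -24, 8], [4, -24, 33, -8], [0, 8, -8, 4]].
Applying the same elementary operations to the rows and columns of A produces a congruent diagonal matrix with entries -4, 20, 41/5, 20/41.
Counting signs: 3 positive, 1 negative.
The rank is the number of nonzero pivots: 4.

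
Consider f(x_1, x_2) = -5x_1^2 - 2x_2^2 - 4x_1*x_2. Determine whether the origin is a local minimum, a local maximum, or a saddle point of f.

local maximum

The Hessian at the origin is H = [[-10, -4], [-4, -4]].
det H = -10·-4 − (-4)² = 24 > 0 and H[1,1] = -10 < 0, so H is negative definite.
Therefore the origin is a local maximum.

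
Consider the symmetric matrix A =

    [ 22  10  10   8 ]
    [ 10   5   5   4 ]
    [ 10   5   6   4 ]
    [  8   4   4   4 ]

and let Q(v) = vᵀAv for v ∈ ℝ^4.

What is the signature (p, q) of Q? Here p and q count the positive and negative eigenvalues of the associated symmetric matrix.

(4, 0)

Row-reducing A symmetrically gives the diagonal entries 22, 5/11, 1, 4/5.
So there are 4 positive pivots.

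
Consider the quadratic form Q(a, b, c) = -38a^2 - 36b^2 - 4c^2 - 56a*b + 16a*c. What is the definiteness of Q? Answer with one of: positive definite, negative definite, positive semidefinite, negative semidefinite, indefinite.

negative definite

The associated matrix is A = [[-38, -28, 8], [-28, -36, 0], [8, 0, -4]].
Congruent diagonalization of A (simultaneous row and column reduction) yields pivots -38, -292/19, -4/73.
Counting signs: 3 negative.
Hence Q is negative definite.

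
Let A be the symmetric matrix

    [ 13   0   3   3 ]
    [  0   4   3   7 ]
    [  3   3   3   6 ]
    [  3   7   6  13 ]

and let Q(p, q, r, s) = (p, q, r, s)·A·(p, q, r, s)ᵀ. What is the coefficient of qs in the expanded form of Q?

The coefficient of qs is A[2,4] + A[4,2] = 2·7 = 14.

14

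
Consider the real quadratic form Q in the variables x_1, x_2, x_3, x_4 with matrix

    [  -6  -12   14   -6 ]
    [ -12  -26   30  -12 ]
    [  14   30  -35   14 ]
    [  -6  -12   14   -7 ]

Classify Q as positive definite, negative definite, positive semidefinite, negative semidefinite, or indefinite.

Symmetric row and column elimination reduces A to a congruent diagonal form with pivots -6, -2, -1/3, -1.
Counting signs: 4 negative.
Hence Q is negative definite.

negative definite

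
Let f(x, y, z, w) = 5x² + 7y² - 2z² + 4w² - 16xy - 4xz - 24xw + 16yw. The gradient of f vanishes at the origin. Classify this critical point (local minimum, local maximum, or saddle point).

The Hessian at the origin is H = [[10, -16, -4, -24], [-16, 14, 0, 16], [-4, 0, -4, 0], [-24, 16, 0, 8]].
Symmetric row and column elimination reduces H to a congruent diagonal form with pivots 10, -58/5, -60/29, -8/3.
So there are 1 positive, 3 negative pivots.
H is indefinite, so the origin is a saddle point.

saddle point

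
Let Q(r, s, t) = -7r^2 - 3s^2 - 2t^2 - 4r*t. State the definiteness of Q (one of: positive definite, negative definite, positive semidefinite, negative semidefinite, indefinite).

negative definite

Write A = [[-7, 0, -2], [0, -3, 0], [-2, 0, -2]].
An LDLᵀ factorisation of A has diagonal entries -7, -3, -10/7.
So there are 3 negative pivots.
Hence Q is negative definite.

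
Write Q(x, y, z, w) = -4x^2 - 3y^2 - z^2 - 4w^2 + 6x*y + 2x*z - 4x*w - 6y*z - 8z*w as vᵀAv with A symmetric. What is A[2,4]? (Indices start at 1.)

The coefficient of y·w in Q is 0. For a symmetric A this equals A[2,4] + A[4,2] = 2·A[2,4].
So A[2,4] = 0/2 = 0.

0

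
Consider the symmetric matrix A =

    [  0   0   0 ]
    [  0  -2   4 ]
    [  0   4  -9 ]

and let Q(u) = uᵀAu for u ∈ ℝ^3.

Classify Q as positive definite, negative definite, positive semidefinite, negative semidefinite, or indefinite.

Row-reducing A symmetrically gives the diagonal entries 0, -2, -1.
Counting signs: 2 negative, 1 zero.
Hence Q is negative semidefinite.

negative semidefinite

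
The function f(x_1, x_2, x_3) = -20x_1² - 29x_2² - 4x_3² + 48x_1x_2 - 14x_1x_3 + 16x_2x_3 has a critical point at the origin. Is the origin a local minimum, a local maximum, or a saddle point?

local maximum

The Hessian at the origin is H = [[-40, 48, -14], [48, -58, 16], [-14, 16, -8]].
Row-reducing H symmetrically gives the diagonal entries -40, -2/5, -3/2.
Counting signs: 3 negative.
H is negative definite, so the origin is a strict local maximum.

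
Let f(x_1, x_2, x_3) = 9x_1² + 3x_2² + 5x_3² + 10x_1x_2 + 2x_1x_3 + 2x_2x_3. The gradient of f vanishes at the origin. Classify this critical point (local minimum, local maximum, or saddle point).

The Hessian at the origin is H = [[18, 10, 2], [10, 6, 2], [2, 2, 10]].
Row-reducing H symmetrically gives the diagonal entries 18, 4/9, 8.
That gives 3 positive pivots.
H is positive definite, so the origin is a strict local minimum.

local minimum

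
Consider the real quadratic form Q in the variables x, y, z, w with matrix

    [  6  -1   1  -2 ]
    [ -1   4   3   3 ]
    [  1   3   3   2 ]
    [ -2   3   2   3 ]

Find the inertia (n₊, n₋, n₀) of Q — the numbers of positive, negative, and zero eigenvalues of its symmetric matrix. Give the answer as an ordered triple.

Row-reducing A symmetrically gives the diagonal entries 6, 23/6, 5/23, 2/5.
That gives 4 positive pivots.

(4, 0, 0)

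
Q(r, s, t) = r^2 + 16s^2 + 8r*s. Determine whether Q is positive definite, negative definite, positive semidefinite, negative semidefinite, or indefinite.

positive semidefinite

The symmetric matrix is A = [[1, 4, 0], [4, 16, 0], [0, 0, 0]].
Row-reducing A symmetrically gives the diagonal entries 1, 0, 0.
Counting signs: 1 positive, 2 zero.
Hence Q is positive semidefinite.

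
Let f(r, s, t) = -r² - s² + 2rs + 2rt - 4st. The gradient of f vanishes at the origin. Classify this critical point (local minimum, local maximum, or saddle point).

saddle point

The Hessian at the origin is H = [[-2, 2, 2], [2, -2, -4], [2, -4, 0]].
H is indefinite, so the origin is a saddle point.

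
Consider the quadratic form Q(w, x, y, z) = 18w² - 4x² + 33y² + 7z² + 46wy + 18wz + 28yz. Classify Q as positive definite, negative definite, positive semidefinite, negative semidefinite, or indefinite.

indefinite

The symmetric matrix is A = [[18, 0, 23, 9], [0, -4, 0, 0], [23, 0, 33, 14], [9, 0, 14, 7]].
Symmetric row and column elimination reduces A to a congruent diagonal form with pivots 18, -4, 65/18, 10/13.
That gives 3 positive, 1 negative pivots.
Hence Q is indefinite.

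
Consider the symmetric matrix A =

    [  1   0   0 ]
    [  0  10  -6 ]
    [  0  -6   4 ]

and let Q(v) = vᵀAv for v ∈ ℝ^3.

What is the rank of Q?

Congruent diagonalization of A (simultaneous row and column reduction) yields pivots 1, 10, 2/5.
Counting signs: 3 positive.
The rank is the number of nonzero pivots: 3.

3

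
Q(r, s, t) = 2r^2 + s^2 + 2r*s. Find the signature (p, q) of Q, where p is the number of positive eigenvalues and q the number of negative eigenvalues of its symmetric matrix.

Write A = [[2, 1, 0], [1, 1, 0], [0, 0, 0]].
Row-reducing A symmetrically gives the diagonal entries 2, 1/2, 0.
So there are 2 positive, 1 zero pivots.

(2, 0)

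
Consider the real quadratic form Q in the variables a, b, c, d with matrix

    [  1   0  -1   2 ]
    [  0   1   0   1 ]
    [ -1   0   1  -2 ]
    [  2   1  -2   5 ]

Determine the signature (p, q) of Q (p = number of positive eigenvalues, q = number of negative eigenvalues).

Symmetric row and column elimination reduces A to a congruent diagonal form with pivots 1, 1, 0, 0.
So there are 2 positive, 2 zero pivots.

(2, 0)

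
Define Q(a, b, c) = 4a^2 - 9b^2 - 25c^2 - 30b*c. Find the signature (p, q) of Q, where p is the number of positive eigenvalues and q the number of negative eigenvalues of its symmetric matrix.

(1, 1)

Write A = [[4, 0, 0], [0, -9, -15], [0, -15, -25]].
Applying the same elementary operations to the rows and columns of A produces a congruent diagonal matrix with entries 4, -9, 0.
That gives 1 positive, 1 negative, 1 zero pivots.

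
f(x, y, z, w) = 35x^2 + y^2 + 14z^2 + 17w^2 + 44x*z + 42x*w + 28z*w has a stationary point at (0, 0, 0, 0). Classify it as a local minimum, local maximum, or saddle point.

local minimum

The Hessian at the origin is H = [[70, 0, 44, 42], [0, 2, 0, 0], [44, 0, 28, 28], [42, 0, 28, 34]].
Symmetric row and column elimination reduces H to a congruent diagonal form with pivots 70, 2, 12/35, 4/3.
So there are 4 positive pivots.
H is positive definite, so the origin is a strict local minimum.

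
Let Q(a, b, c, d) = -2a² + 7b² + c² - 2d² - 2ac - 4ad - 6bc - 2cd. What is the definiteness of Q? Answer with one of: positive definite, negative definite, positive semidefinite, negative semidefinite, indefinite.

Write A = [[-2, 0, -1, -2], [0, 7, -3, 0], [-1, -3, 1, -1], [-2, 0, -1, -2]].
Congruent diagonalization of A (simultaneous row and column reduction) yields pivots -2, 7, 3/14, 0.
Counting signs: 2 positive, 1 negative, 1 zero.
Hence Q is indefinite.

indefinite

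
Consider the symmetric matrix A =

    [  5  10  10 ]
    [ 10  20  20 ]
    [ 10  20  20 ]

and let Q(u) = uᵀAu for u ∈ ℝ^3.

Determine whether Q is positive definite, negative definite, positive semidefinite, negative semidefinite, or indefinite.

Symmetric row and column elimination reduces A to a congruent diagonal form with pivots 5, 0, 0.
So there are 1 positive, 2 zero pivots.
Hence Q is positive semidefinite.

positive semidefinite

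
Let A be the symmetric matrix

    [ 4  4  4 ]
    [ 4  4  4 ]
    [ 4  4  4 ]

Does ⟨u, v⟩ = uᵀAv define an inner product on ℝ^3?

Row-reducing A symmetrically gives the diagonal entries 4, 0, 0.
Counting signs: 1 positive, 2 zero.
Hence Q is positive semidefinite.
⟨·,·⟩ is an inner product exactly when A is positive definite.

no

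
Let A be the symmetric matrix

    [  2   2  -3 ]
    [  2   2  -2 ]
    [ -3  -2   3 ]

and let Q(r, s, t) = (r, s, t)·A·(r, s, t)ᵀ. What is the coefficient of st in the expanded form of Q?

-4

The coefficient of st is A[2,3] + A[3,2] = 2·(-2) = -4.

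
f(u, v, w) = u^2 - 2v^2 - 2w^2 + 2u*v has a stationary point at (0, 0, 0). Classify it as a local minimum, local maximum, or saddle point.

The Hessian at the origin is H = [[2, 2, 0], [2, -4, 0], [0, 0, -4]].
Applying the same elementary operations to the rows and columns of H produces a congruent diagonal matrix with entries 2, -6, -4.
So there are 1 positive, 2 negative pivots.
H is indefinite, so the origin is a saddle point.

saddle point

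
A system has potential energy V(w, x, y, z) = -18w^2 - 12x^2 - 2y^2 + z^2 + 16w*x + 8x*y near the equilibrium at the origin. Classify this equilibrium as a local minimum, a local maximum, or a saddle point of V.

saddle point

The Hessian at the origin is H = [[-36, 16, 0, 0], [16, -24, 8, 0], [0, 8, -4, 0], [0, 0, 0, 2]].
Applying the same elementary operations to the rows and columns of H produces a congruent diagonal matrix with entries -36, -152/9, -4/19, 2.
Counting signs: 1 positive, 3 negative.
H is indefinite, so the origin is a saddle point.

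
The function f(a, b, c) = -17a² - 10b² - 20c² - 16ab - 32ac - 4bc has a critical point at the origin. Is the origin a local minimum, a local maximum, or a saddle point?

The Hessian at the origin is H = [[-34, -16, -32], [-16, -20, -4], [-32, -4, -40]].
Applying the same elementary operations to the rows and columns of H produces a congruent diagonal matrix with entries -34, -212/17, -4/53.
Counting signs: 3 negative.
H is negative definite, so the origin is a strict local maximum.

local maximum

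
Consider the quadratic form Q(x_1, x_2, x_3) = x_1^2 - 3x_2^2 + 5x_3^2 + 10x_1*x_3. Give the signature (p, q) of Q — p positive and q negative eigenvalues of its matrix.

The symmetric matrix is A = [[1, 0, 5], [0, -3, 0], [5, 0, 5]].
Congruent diagonalization of A (simultaneous row and column reduction) yields pivots 1, -3, -20.
Counting signs: 1 positive, 2 negative.

(1, 2)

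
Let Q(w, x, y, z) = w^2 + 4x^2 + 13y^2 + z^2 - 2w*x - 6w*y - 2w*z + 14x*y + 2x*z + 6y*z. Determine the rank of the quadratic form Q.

The associated matrix is A = [[1, -1, -3, -1], [-1, 4, 7, 1], [-3, 7, 13, 3], [-1, 1, 3, 1]].
Congruent diagonalization of A (simultaneous row and column reduction) yields pivots 1, 3, -4/3, 0.
That gives 2 positive, 1 negative, 1 zero pivots.
The rank is the number of nonzero pivots: 3.

3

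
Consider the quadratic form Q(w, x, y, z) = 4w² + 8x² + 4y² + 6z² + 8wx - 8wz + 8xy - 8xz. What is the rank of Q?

Write A = [[4, 4, 0, -4], [4, 8, 4, -4], [0, 4, 4, 0], [-4, -4, 0, 6]].
Symmetric row and column elimination reduces A to a congruent diagonal form with pivots 4, 4, 0, 2.
Counting signs: 3 positive, 1 zero.
The rank is the number of nonzero pivots: 3.

3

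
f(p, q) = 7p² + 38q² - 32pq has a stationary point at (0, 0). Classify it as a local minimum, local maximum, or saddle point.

local minimum

The Hessian at the origin is H = [[14, -32], [-32, 76]].
det H = 14·76 − (-32)² = 40 > 0 and H[1,1] = 14 > 0, so H is positive definite.
Therefore the origin is a local minimum.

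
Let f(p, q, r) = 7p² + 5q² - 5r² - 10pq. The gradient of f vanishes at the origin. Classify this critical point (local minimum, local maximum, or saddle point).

The Hessian at the origin is H = [[14, -10, 0], [-10, 10, 0], [0, 0, -10]].
Row-reducing H symmetrically gives the diagonal entries 14, 20/7, -10.
Counting signs: 2 positive, 1 negative.
H is indefinite, so the origin is a saddle point.

saddle point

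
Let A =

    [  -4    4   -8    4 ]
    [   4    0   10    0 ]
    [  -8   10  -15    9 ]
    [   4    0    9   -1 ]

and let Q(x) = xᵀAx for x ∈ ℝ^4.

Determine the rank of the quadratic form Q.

4

Row reduction of A gives 4 nonzero rows, so rank A = 4.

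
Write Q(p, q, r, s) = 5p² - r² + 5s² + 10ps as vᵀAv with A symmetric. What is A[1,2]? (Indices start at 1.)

0

The coefficient of p·q in Q is 0. For a symmetric A this equals A[1,2] + A[2,1] = 2·A[1,2].
So A[1,2] = 0/2 = 0.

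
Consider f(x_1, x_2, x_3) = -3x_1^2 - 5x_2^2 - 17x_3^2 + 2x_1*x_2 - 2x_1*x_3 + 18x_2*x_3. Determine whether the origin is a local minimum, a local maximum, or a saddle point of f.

local maximum

The Hessian at the origin is H = [[-6, 2, -2], [2, -10, 18], [-2, 18, -34]].
Row-reducing H symmetrically gives the diagonal entries -6, -28/3, -8/7.
Counting signs: 3 negative.
H is negative definite, so the origin is a strict local maximum.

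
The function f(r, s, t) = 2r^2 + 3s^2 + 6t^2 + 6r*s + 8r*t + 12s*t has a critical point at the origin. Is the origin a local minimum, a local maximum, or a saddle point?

The Hessian at the origin is H = [[4, 6, 8], [6, 6, 12], [8, 12, 12]].
Congruent diagonalization of H (simultaneous row and column reduction) yields pivots 4, -3, -4.
That gives 1 positive, 2 negative pivots.
H is indefinite, so the origin is a saddle point.

saddle point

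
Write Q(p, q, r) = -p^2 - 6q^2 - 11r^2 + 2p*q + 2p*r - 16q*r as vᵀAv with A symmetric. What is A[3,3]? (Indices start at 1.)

The coefficient of r^2 in Q is -11, and that is exactly A[3,3].

-11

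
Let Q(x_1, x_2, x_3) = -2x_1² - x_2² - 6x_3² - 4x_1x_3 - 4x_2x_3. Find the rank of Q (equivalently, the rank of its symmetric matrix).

2

Write A = [[-2, 0, -2], [0, -1, -2], [-2, -2, -6]].
Congruent diagonalization of A (simultaneous row and column reduction) yields pivots -2, -1, 0.
So there are 2 negative, 1 zero pivots.
The rank is the number of nonzero pivots: 2.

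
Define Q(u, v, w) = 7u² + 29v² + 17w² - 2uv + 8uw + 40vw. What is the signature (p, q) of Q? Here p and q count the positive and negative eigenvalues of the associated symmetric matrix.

(3, 0)

The symmetric matrix is A = [[7, -1, 4], [-1, 29, 20], [4, 20, 17]].
Symmetric row and column elimination reduces A to a congruent diagonal form with pivots 7, 202/7, 5/101.
Counting signs: 3 positive.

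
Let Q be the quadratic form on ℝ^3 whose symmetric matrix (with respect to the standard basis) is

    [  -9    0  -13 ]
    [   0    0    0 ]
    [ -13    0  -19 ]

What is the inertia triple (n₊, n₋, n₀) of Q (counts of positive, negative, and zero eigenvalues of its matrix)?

Symmetric row and column elimination reduces A to a congruent diagonal form with pivots -9, 0, -2/9.
That gives 2 negative, 1 zero pivots.

(0, 2, 1)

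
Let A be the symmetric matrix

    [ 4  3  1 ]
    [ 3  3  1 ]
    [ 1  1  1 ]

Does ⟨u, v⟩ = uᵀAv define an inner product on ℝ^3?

Leading principal minors: Δ_1 = 4, Δ_2 = 3, Δ_3 = 2.
All leading principal minors are positive, so by Sylvester's criterion Q is positive definite.
⟨·,·⟩ is an inner product exactly when A is positive definite.

yes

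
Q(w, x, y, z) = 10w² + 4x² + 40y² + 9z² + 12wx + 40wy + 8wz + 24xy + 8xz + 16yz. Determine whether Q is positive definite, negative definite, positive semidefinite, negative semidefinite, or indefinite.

Write A = [[10, 6, 20, 4], [6, 4, 12, 4], [20, 12, 40, 8], [4, 4, 8, 9]].
Symmetric row and column elimination reduces A to a congruent diagonal form with pivots 10, 2/5, 0, 1.
So there are 3 positive, 1 zero pivots.
Hence Q is positive semidefinite.

positive semidefinite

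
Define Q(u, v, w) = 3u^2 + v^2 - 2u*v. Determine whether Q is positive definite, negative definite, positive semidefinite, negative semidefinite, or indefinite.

positive semidefinite

The associated matrix is A = [[3, -1, 0], [-1, 1, 0], [0, 0, 0]].
Applying the same elementary operations to the rows and columns of A produces a congruent diagonal matrix with entries 3, 2/3, 0.
So there are 2 positive, 1 zero pivots.
Hence Q is positive semidefinite.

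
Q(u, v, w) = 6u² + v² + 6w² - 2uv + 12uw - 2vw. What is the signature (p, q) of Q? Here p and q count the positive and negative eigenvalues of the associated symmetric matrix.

(2, 0)

Write A = [[6, -1, 6], [-1, 1, -1], [6, -1, 6]].
Row-reducing A symmetrically gives the diagonal entries 6, 5/6, 0.
Counting signs: 2 positive, 1 zero.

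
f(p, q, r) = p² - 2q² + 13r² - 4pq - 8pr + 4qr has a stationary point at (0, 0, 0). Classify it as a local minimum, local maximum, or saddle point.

saddle point

The Hessian at the origin is H = [[2, -4, -8], [-4, -4, 4], [-8, 4, 26]].
Row-reducing H symmetrically gives the diagonal entries 2, -12, 6.
That gives 2 positive, 1 negative pivots.
H is indefinite, so the origin is a saddle point.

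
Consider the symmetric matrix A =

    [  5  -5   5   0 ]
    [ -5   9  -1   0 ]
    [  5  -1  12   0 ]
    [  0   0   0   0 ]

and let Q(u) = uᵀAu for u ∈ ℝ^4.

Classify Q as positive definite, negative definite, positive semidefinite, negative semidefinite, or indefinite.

positive semidefinite

Applying the same elementary operations to the rows and columns of A produces a congruent diagonal matrix with entries 5, 4, 3, 0.
Counting signs: 3 positive, 1 zero.
Hence Q is positive semidefinite.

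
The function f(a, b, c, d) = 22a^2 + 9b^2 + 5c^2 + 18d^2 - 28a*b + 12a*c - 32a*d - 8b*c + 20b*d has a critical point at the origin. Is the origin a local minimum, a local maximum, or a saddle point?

The Hessian at the origin is H = [[44, -28, 12, -32], [-28, 18, -8, 20], [12, -8, 10, 0], [-32, 20, 0, 36]].
Row-reducing H symmetrically gives the diagonal entries 44, 2/11, 6, 4/3.
Counting signs: 4 positive.
H is positive definite, so the origin is a strict local minimum.

local minimum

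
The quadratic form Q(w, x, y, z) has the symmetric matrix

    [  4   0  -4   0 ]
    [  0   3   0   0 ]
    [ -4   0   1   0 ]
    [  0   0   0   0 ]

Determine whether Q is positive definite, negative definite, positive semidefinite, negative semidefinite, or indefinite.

indefinite

Symmetric row and column elimination reduces A to a congruent diagonal form with pivots 4, 3, -3, 0.
So there are 2 positive, 1 negative, 1 zero pivots.
Hence Q is indefinite.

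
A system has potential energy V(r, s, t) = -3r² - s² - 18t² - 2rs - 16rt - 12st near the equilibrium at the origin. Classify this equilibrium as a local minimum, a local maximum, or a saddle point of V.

The Hessian at the origin is H = [[-6, -2, -16], [-2, -2, -12], [-16, -12, -36]].
An LDLᵀ factorisation of H has diagonal entries -6, -4/3, 40.
Counting signs: 1 positive, 2 negative.
H is indefinite, so the origin is a saddle point.

saddle point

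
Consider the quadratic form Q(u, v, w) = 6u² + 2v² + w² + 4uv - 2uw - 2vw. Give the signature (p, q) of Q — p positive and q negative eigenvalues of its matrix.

The associated matrix is A = [[6, 2, -1], [2, 2, -1], [-1, -1, 1]].
Applying the same elementary operations to the rows and columns of A produces a congruent diagonal matrix with entries 6, 4/3, 1/2.
So there are 3 positive pivots.

(3, 0)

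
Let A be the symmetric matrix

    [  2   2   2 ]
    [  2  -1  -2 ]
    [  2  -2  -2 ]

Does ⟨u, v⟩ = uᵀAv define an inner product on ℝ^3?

Congruent diagonalization of A (simultaneous row and column reduction) yields pivots 2, -3, 4/3.
That gives 2 positive, 1 negative pivots.
Hence Q is indefinite.
⟨·,·⟩ is an inner product exactly when A is positive definite.

no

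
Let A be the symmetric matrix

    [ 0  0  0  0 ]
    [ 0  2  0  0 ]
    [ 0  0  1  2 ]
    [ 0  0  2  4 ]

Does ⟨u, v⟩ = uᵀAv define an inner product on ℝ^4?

Symmetric row and column elimination reduces A to a congruent diagonal form with pivots 0, 2, 1, 0.
So there are 2 positive, 2 zero pivots.
Hence Q is positive semidefinite.
⟨·,·⟩ is an inner product exactly when A is positive definite.

no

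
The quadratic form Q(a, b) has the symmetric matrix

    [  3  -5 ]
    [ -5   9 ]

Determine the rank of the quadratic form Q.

2

Congruent diagonalization of A (simultaneous row and column reduction) yields pivots 3, 2/3.
That gives 2 positive pivots.
The rank is the number of nonzero pivots: 2.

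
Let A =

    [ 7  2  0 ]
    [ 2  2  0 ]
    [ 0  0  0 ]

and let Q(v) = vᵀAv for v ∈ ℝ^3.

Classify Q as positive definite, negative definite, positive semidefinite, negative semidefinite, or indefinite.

positive semidefinite

Row-reducing A symmetrically gives the diagonal entries 7, 10/7, 0.
So there are 2 positive, 1 zero pivots.
Hence Q is positive semidefinite.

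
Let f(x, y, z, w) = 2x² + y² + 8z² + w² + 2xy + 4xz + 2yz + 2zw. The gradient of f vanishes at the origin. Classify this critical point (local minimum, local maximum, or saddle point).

local minimum

The Hessian at the origin is H = [[4, 2, 4, 0], [2, 2, 2, 0], [4, 2, 16, 2], [0, 0, 2, 2]].
Congruent diagonalization of H (simultaneous row and column reduction) yields pivots 4, 1, 12, 5/3.
So there are 4 positive pivots.
H is positive definite, so the origin is a strict local minimum.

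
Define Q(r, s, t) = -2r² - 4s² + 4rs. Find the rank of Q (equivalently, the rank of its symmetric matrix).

2

The symmetric matrix is A = [[-2, 2, 0], [2, -4, 0], [0, 0, 0]].
Congruent diagonalization of A (simultaneous row and column reduction) yields pivots -2, -2, 0.
So there are 2 negative, 1 zero pivots.
The rank is the number of nonzero pivots: 2.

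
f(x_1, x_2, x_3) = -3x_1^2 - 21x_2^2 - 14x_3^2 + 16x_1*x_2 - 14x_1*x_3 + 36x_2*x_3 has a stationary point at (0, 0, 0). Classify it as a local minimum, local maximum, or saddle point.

The Hessian at the origin is H = [[-6, 16, -14], [16, -42, 36], [-14, 36, -28]].
Row-reducing H symmetrically gives the diagonal entries -6, 2/3, 2.
So there are 2 positive, 1 negative pivots.
H is indefinite, so the origin is a saddle point.

saddle point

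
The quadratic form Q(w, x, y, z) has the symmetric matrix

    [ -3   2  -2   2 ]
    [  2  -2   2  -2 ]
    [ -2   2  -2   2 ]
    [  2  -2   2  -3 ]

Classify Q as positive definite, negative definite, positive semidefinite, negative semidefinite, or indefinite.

Symmetric row and column elimination reduces A to a congruent diagonal form with pivots -3, -2/3, 0, -1.
That gives 3 negative, 1 zero pivots.
Hence Q is negative semidefinite.

negative semidefinite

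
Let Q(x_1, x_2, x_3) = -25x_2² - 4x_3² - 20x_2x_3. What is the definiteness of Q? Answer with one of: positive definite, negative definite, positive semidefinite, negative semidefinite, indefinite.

negative semidefinite

The symmetric matrix is A = [[0, 0, 0], [0, -25, -10], [0, -10, -4]].
Applying the same elementary operations to the rows and columns of A produces a congruent diagonal matrix with entries 0, -25, 0.
Counting signs: 1 negative, 2 zero.
Hence Q is negative semidefinite.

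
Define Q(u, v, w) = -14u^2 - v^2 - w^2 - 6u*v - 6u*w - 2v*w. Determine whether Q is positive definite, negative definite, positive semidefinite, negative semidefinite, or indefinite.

Write A = [[-14, -3, -3], [-3, -1, -1], [-3, -1, -1]].
Symmetric row and column elimination reduces A to a congruent diagonal form with pivots -14, -5/14, 0.
So there are 2 negative, 1 zero pivots.
Hence Q is negative semidefinite.

negative semidefinite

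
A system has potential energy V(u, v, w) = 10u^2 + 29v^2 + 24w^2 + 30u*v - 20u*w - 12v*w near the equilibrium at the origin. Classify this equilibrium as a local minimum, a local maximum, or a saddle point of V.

The Hessian at the origin is H = [[20, 30, -20], [30, 58, -12], [-20, -12, 48]].
Congruent diagonalization of H (simultaneous row and column reduction) yields pivots 20, 13, 40/13.
Counting signs: 3 positive.
H is positive definite, so the origin is a strict local minimum.

local minimum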